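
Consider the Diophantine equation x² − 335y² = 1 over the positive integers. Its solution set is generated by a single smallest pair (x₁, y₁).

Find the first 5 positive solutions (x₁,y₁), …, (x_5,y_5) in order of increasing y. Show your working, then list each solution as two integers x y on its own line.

604 33
729631 39864
881393644 48155679
1064722792321 58172020368
1286184251730124 70271752448865

d=335: √d = [18; 3,3,3,36] (ℓ=4, even), read p_3/q_3
step 0: (18, 1)  from 18·(1,0) + (0,1)
step 1: (55, 3)  from 3·(18,1) + (1,0)
step 2: (183, 10)  from 3·(55,3) + (18,1)
step 3: (604, 33)  from 3·(183,10) + (55,3)
(x₁, y₁) = (604, 33);  604² − 335·33² = 1 ✓
k=2:  x_2 = 604·604+335·33·33 = 729631,  y_2 = 604·33+33·604 = 39864
k=3:  x_3 = 604·729631+335·33·39864 = 881393644,  y_3 = 604·39864+33·729631 = 48155679
k=4:  x_4 = 604·881393644+335·33·48155679 = 1064722792321,  y_4 = 604·48155679+33·881393644 = 58172020368
k=5:  x_5 = 604·1064722792321+335·33·58172020368 = 1286184251730124,  y_5 = 604·58172020368+33·1064722792321 = 70271752448865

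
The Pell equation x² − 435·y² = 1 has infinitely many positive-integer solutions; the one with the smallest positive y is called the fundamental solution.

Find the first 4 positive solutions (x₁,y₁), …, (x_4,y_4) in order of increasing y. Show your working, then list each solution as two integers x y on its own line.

146 7
42631 2044
12448106 596841
3634804321 174275528

√435 → a₀=20, period (1,5,1,40); ℓ=4 even so k=3
a_0=20:  p_0=20·1+0=20,  q_0=20·0+1=1
a_1=1:  p_1=1·20+1=21,  q_1=1·1+0=1
a_2=5:  p_2=5·21+20=125,  q_2=5·1+1=6
a_3=1:  p_3=1·125+21=146,  q_3=1·6+1=7
→ (146, 7).  Check: 146²=21316, 435·7²=21315, difference 1.
(x_2, y_2) = (146·146 + 435·7·7, 146·7 + 7·146) = (42631, 2044)
(x_3, y_3) = (146·42631 + 435·7·2044, 146·2044 + 7·42631) = (12448106, 596841)
(x_4, y_4) = (146·12448106 + 435·7·596841, 146·596841 + 7·12448106) = (3634804321, 174275528)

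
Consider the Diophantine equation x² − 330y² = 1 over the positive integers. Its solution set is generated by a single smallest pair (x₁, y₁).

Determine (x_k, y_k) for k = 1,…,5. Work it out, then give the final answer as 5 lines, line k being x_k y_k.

√330 = [18; 6,36, …], period ℓ=2 (even) → k=1
i=0: a=18 ⇒ p=18, q=1
i=1: a=6 ⇒ p=109, q=6
(x₁, y₁) = (109, 6);  109² − 330·6² = 1 ✓
(109+6√330)^2 = 23761 + 1308√330
(109+6√330)^3 = 5179789 + 285138√330
(109+6√330)^4 = 1129170241 + 62158776√330
(109+6√330)^5 = 246153932749 + 13550328030√330

109 6
23761 1308
5179789 285138
1129170241 62158776
246153932749 13550328030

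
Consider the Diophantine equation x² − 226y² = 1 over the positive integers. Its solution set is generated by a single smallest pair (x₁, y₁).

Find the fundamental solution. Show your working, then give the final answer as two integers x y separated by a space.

451 30

d=226: √d = [15; 30] (ℓ=1, odd), read p_1/q_1
k=0  a_k=15  p_k/q_k = 15/1
k=1  a_k=30  p_k/q_k = 451/30
→ (451, 30).  Check: 451²=203401, 226·30²=203400, difference 1.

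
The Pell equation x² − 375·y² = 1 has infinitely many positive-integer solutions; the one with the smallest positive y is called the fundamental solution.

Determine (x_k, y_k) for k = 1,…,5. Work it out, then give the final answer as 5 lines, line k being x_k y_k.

15124 781
457470751 23623688
13837575261124 714569313843
418558976041008001 21614292581499376
12660571893450834753124 653789121290623811405

√375 → a₀=19, period (2,1,2,1,5,1,2,1,2,38); ℓ=10 even so k=9
a_0=19:  p_0=19·1+0=19,  q_0=19·0+1=1
…
a_3=2:  p_3=2·58+39=155,  q_3=2·3+2=8
a_4=1:  p_4=1·155+58=213,  q_4=1·8+3=11
a_5=5:  p_5=5·213+155=1220,  q_5=5·11+8=63
a_6=1:  p_6=1·1220+213=1433,  q_6=1·63+11=74
…
a_8=1:  p_8=1·4086+1433=5519,  q_8=1·211+74=285
a_9=2:  p_9=2·5519+4086=15124,  q_9=2·285+211=781
→ (15124, 781).  Check: 15124²=228735376, 375·781²=228735375, difference 1.
(15124+781√375)^2 = 457470751 + 23623688√375
(15124+781√375)^3 = 13837575261124 + 714569313843√375
(15124+781√375)^4 = 418558976041008001 + 21614292581499376√375
(15124+781√375)^5 = 12660571893450834753124 + 653789121290623811405√375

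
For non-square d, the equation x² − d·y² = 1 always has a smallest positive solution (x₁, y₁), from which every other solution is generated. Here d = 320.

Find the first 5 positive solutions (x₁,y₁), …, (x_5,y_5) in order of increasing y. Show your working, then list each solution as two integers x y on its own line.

161 9
51841 2898
16692641 933147
5374978561 300470436
1730726404001 96750547245

d=320: √d = [17; 1,7,1,34] (ℓ=4, even), read p_3/q_3
i=0: a=17 ⇒ p=17, q=1
…
i=2: a=7 ⇒ p=143, q=8
i=3: a=1 ⇒ p=161, q=9
→ (161, 9).  Check: 161²=25921, 320·9²=25920, difference 1.
k=2:  x_2 = 161·161+320·9·9 = 51841,  y_2 = 161·9+9·161 = 2898
k=3:  x_3 = 161·51841+320·9·2898 = 16692641,  y_3 = 161·2898+9·51841 = 933147
k=4:  x_4 = 161·16692641+320·9·933147 = 5374978561,  y_4 = 161·933147+9·16692641 = 300470436
k=5:  x_5 = 161·5374978561+320·9·300470436 = 1730726404001,  y_5 = 161·300470436+9·5374978561 = 96750547245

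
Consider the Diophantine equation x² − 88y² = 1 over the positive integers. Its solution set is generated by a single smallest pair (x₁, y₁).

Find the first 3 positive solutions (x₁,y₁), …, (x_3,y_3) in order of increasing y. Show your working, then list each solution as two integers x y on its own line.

d=88: √d = [9; 2,1,1,1,2,18] (ℓ=6, even), read p_5/q_5
step 0: (9, 1)  from 9·(1,0) + (0,1)
step 1: (19, 2)  from 2·(9,1) + (1,0)
…
step 4: (75, 8)  from 1·(47,5) + (28,3)
step 5: (197, 21)  from 2·(75,8) + (47,5)
(x₁, y₁) = (197, 21);  197² − 88·21² = 1 ✓
n=2: (197,21)∘(197,21) = (197·197+88·21·21, 197·21+21·197) = (77617,8274)
n=3: (77617,8274)∘(197,21) = (197·77617+88·21·8274, 197·8274+21·77617) = (30580901,3259935)

197 21
77617 8274
30580901 3259935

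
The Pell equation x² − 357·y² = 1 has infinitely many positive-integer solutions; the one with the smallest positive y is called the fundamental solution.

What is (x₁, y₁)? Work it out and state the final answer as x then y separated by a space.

d=357: √d = [18; 1,8,2,8,1,36] (ℓ=6, even), read p_5/q_5
a_0=18:  p_0=18·1+0=18,  q_0=18·0+1=1
a_1=1:  p_1=1·18+1=19,  q_1=1·1+0=1
a_2=8:  p_2=8·19+18=170,  q_2=8·1+1=9
…
a_4=8:  p_4=8·359+170=3042,  q_4=8·19+9=161
a_5=1:  p_5=1·3042+359=3401,  q_5=1·161+19=180
(x₁, y₁) = (3401, 180);  3401² − 357·180² = 1 ✓

3401 180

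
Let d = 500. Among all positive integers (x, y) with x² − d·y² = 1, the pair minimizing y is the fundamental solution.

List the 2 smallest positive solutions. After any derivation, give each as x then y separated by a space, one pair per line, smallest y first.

d=500: √d = [22; 2,1,3,2,1,…,1,2,44] (ℓ=14, even), read p_13/q_13
step 0: (22, 1)  from 22·(1,0) + (0,1)
step 1: (45, 2)  from 2·(22,1) + (1,0)
…
step 3: (246, 11)  from 3·(67,3) + (45,2)
…
step 7: (14445, 646)  from 10·(1364,61) + (805,36)
…
step 9: (30254, 1353)  from 1·(15809,707) + (14445,646)
…
step 11: (259205, 11592)  from 3·(76317,3413) + (30254,1353)
step 12: (335522, 15005)  from 1·(259205,11592) + (76317,3413)
step 13: (930249, 41602)  from 2·(335522,15005) + (259205,11592)
fundamental: x₁=930249, y₁=41602  (since 865363202001 − 500·1730726404 = 1)
n=2: (930249,41602)∘(930249,41602) = (930249·930249+500·41602·41602, 930249·41602+41602·930249) = (1730726404001,77400437796)

930249 41602
1730726404001 77400437796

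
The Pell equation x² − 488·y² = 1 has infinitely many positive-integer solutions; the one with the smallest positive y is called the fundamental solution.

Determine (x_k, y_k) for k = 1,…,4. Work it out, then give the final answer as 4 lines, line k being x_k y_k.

243 11
118097 5346
57394899 2598145
27893802817 1262693124

[22; 11,44] for √488; ℓ=2 ⇒ convergent index 1
k=0  a_k=22  p_k/q_k = 22/1
k=1  a_k=11  p_k/q_k = 243/11
→ (243, 11).  Check: 243²=59049, 488·11²=59048, difference 1.
n=2: (243,11)∘(243,11) = (243·243+488·11·11, 243·11+11·243) = (118097,5346)
n=3: (118097,5346)∘(243,11) = (243·118097+488·11·5346, 243·5346+11·118097) = (57394899,2598145)
n=4: (57394899,2598145)∘(243,11) = (243·57394899+488·11·2598145, 243·2598145+11·57394899) = (27893802817,1262693124)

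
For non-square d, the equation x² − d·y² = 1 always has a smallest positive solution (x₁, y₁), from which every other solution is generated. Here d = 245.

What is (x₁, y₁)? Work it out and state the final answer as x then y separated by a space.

51841 3312

d=245: √d = [15; 1,1,1,7,6,7,1,1,1,30] (ℓ=10, even), read p_9/q_9
step 0: (15, 1)  from 15·(1,0) + (0,1)
step 1: (16, 1)  from 1·(15,1) + (1,0)
step 2: (31, 2)  from 1·(16,1) + (15,1)
step 3: (47, 3)  from 1·(31,2) + (16,1)
…
step 7: (18016, 1151)  from 1·(15809,1010) + (2207,141)
step 8: (33825, 2161)  from 1·(18016,1151) + (15809,1010)
step 9: (51841, 3312)  from 1·(33825,2161) + (18016,1151)
(x₁, y₁) = (51841, 3312);  51841² − 245·3312² = 1 ✓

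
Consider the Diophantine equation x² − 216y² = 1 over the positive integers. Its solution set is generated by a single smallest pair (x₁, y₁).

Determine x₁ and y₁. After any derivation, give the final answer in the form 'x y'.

[14; 1,2,3,2,1,28] for √216; ℓ=6 ⇒ convergent index 5
step 0: (14, 1)  from 14·(1,0) + (0,1)
step 1: (15, 1)  from 1·(14,1) + (1,0)
…
step 3: (147, 10)  from 3·(44,3) + (15,1)
step 4: (338, 23)  from 2·(147,10) + (44,3)
step 5: (485, 33)  from 1·(338,23) + (147,10)
fundamental: x₁=485, y₁=33  (since 235225 − 216·1089 = 1)

485 33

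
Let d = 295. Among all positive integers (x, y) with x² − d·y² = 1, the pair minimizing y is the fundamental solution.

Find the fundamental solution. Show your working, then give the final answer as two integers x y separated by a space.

d=295: √d = [17; 5,1,2,3,2,6,2,3,2,1,5,34] (ℓ=12, even), read p_11/q_11
i=0: a=17 ⇒ p=17, q=1
i=1: a=5 ⇒ p=86, q=5
i=2: a=1 ⇒ p=103, q=6
i=3: a=2 ⇒ p=292, q=17
i=4: a=3 ⇒ p=979, q=57
…
i=8: a=3 ⇒ p=108103, q=6294
i=9: a=2 ⇒ p=247414, q=14405
i=10: a=1 ⇒ p=355517, q=20699
i=11: a=5 ⇒ p=2024999, q=117900
→ (2024999, 117900).  Check: 2024999²=4100620950001, 295·117900²=4100620950000, difference 1.

2024999 117900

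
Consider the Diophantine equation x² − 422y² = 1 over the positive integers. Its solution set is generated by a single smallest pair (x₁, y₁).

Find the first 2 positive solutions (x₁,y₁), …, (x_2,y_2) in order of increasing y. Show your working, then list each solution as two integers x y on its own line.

d=422: √d = [20; 1,1,5,2,1,…,1,1,40] (ℓ=14, even), read p_13/q_13
step 0: (20, 1)  from 20·(1,0) + (0,1)
…
step 3: (226, 11)  from 5·(41,2) + (21,1)
step 4: (493, 24)  from 2·(226,11) + (41,2)
…
step 7: (53719, 2615)  from 20·(2650,129) + (719,35)
…
step 9: (217526, 10589)  from 1·(163807,7974) + (53719,2615)
step 10: (598859, 29152)  from 2·(217526,10589) + (163807,7974)
…
step 12: (3810680, 185501)  from 1·(3211821,156349) + (598859,29152)
step 13: (7022501, 341850)  from 1·(3810680,185501) + (3211821,156349)
fundamental: x₁=7022501, y₁=341850  (since 49315520295001 − 422·116861422500 = 1)
n=2: (7022501,341850)∘(7022501,341850) = (7022501·7022501+422·341850·341850, 7022501·341850+341850·7022501) = (98631040590001,4801283933700)

7022501 341850
98631040590001 4801283933700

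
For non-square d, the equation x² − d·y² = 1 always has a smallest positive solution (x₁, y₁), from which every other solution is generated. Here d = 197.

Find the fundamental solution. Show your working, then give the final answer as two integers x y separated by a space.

393 28

[14; 28] for √197; ℓ=1 ⇒ convergent index 1
a_0=14:  p_0=14·1+0=14,  q_0=14·0+1=1
a_1=28:  p_1=28·14+1=393,  q_1=28·1+0=28
(x₁, y₁) = (393, 28);  393² − 197·28² = 1 ✓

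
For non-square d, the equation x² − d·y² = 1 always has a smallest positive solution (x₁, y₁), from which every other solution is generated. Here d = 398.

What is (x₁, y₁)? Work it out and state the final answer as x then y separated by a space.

√398 → a₀=19, period (1,18,1,38); ℓ=4 even so k=3
i=0: a=19 ⇒ p=19, q=1
i=1: a=1 ⇒ p=20, q=1
i=2: a=18 ⇒ p=379, q=19
i=3: a=1 ⇒ p=399, q=20
(x₁, y₁) = (399, 20);  399² − 398·20² = 1 ✓

399 20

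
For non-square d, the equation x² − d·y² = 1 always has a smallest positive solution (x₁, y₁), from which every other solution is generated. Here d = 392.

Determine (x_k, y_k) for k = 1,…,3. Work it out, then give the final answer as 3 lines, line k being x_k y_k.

99 5
19601 990
3880899 196015

√392 → a₀=19, period (1,3,1,38); ℓ=4 even so k=3
k=0  a_k=19  p_k/q_k = 19/1
…
k=2  a_k=3  p_k/q_k = 79/4
k=3  a_k=1  p_k/q_k = 99/5
fundamental: x₁=99, y₁=5  (since 9801 − 392·25 = 1)
(x_2, y_2) = (99·99 + 392·5·5, 99·5 + 5·99) = (19601, 990)
(x_3, y_3) = (99·19601 + 392·5·990, 99·990 + 5·19601) = (3880899, 196015)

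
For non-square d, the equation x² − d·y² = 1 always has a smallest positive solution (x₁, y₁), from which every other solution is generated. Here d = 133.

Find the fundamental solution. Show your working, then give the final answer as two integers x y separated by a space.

2588599 224460

[11; 1,1,7,5,1,…,1,1,22] for √133; ℓ=16 ⇒ convergent index 15
i=0: a=11 ⇒ p=11, q=1
i=1: a=1 ⇒ p=12, q=1
i=2: a=1 ⇒ p=23, q=2
…
i=5: a=1 ⇒ p=1061, q=92
i=6: a=1 ⇒ p=1949, q=169
i=7: a=1 ⇒ p=3010, q=261
…
i=10: a=1 ⇒ p=18948, q=1643
…
i=12: a=5 ⇒ p=168583, q=14618
…
i=14: a=1 ⇒ p=1378591, q=119539
i=15: a=1 ⇒ p=2588599, q=224460
fundamental: x₁=2588599, y₁=224460  (since 6700844782801 − 133·50382291600 = 1)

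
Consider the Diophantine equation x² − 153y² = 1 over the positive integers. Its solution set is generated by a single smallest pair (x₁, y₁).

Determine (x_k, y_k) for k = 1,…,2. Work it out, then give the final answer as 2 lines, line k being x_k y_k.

[12; 2,1,2,2,2,1,2,24] for √153; ℓ=8 ⇒ convergent index 7
i=0: a=12 ⇒ p=12, q=1
i=1: a=2 ⇒ p=25, q=2
…
i=6: a=1 ⇒ p=804, q=65
i=7: a=2 ⇒ p=2177, q=176
(x₁, y₁) = (2177, 176);  2177² − 153·176² = 1 ✓
(x_2, y_2) = (2177·2177 + 153·176·176, 2177·176 + 176·2177) = (9478657, 766304)

2177 176
9478657 766304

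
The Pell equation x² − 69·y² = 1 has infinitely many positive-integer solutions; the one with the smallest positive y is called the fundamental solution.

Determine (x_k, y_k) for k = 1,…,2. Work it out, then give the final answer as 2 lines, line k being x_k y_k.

[8; 3,3,1,4,1,3,3,16] for √69; ℓ=8 ⇒ convergent index 7
i=0: a=8 ⇒ p=8, q=1
…
i=2: a=3 ⇒ p=83, q=10
i=3: a=1 ⇒ p=108, q=13
…
i=5: a=1 ⇒ p=623, q=75
i=6: a=3 ⇒ p=2384, q=287
i=7: a=3 ⇒ p=7775, q=936
fundamental: x₁=7775, y₁=936  (since 60450625 − 69·876096 = 1)
(x_2, y_2) = (7775·7775 + 69·936·936, 7775·936 + 936·7775) = (120901249, 14554800)

7775 936
120901249 14554800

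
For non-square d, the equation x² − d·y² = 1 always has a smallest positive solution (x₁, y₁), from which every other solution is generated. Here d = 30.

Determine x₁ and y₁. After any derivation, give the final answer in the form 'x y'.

[5; 2,10] for √30; ℓ=2 ⇒ convergent index 1
step 0: (5, 1)  from 5·(1,0) + (0,1)
step 1: (11, 2)  from 2·(5,1) + (1,0)
fundamental: x₁=11, y₁=2  (since 121 − 30·4 = 1)

11 2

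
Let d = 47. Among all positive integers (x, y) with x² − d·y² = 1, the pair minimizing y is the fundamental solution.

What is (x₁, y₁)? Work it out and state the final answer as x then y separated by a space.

[6; 1,5,1,12] for √47; ℓ=4 ⇒ convergent index 3
step 0: (6, 1)  from 6·(1,0) + (0,1)
…
step 2: (41, 6)  from 5·(7,1) + (6,1)
step 3: (48, 7)  from 1·(41,6) + (7,1)
(x₁, y₁) = (48, 7);  48² − 47·7² = 1 ✓

48 7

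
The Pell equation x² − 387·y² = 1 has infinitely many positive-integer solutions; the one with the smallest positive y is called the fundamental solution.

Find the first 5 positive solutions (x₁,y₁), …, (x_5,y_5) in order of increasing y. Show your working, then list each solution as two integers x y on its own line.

3482 177
24248647 1232628
168867574226 8584021215
1175993762661217 59779122508632
8189620394305140962 416301800566092033

√387 = [19; 1,2,19,2,1,38, …], period ℓ=6 (even) → k=5
i=0: a=19 ⇒ p=19, q=1
i=1: a=1 ⇒ p=20, q=1
…
i=3: a=19 ⇒ p=1141, q=58
i=4: a=2 ⇒ p=2341, q=119
i=5: a=1 ⇒ p=3482, q=177
→ (3482, 177).  Check: 3482²=12124324, 387·177²=12124323, difference 1.
k=2:  x_2 = 3482·3482+387·177·177 = 24248647,  y_2 = 3482·177+177·3482 = 1232628
k=3:  x_3 = 3482·24248647+387·177·1232628 = 168867574226,  y_3 = 3482·1232628+177·24248647 = 8584021215
k=4:  x_4 = 3482·168867574226+387·177·8584021215 = 1175993762661217,  y_4 = 3482·8584021215+177·168867574226 = 59779122508632
k=5:  x_5 = 3482·1175993762661217+387·177·59779122508632 = 8189620394305140962,  y_5 = 3482·59779122508632+177·1175993762661217 = 416301800566092033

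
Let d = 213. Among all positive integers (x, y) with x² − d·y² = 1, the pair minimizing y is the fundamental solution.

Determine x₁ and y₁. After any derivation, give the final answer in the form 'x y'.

194399 13320

√213 = [14; 1,1,2,6,1,8,1,6,2,1,1,28, …], period ℓ=12 (even) → k=11
a_0=14:  p_0=14·1+0=14,  q_0=14·0+1=1
a_1=1:  p_1=1·14+1=15,  q_1=1·1+0=1
a_2=1:  p_2=1·15+14=29,  q_2=1·1+1=2
a_3=2:  p_3=2·29+15=73,  q_3=2·2+1=5
a_4=6:  p_4=6·73+29=467,  q_4=6·5+2=32
a_5=1:  p_5=1·467+73=540,  q_5=1·32+5=37
…
a_7=1:  p_7=1·4787+540=5327,  q_7=1·328+37=365
…
a_10=1:  p_10=1·78825+36749=115574,  q_10=1·5401+2518=7919
a_11=1:  p_11=1·115574+78825=194399,  q_11=1·7919+5401=13320
fundamental: x₁=194399, y₁=13320  (since 37790971201 − 213·177422400 = 1)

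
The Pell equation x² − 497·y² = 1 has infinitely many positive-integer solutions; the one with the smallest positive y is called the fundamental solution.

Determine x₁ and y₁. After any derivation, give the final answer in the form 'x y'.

[22; 3,2,2,5,6,5,2,2,3,44] for √497; ℓ=10 ⇒ convergent index 9
a_0=22:  p_0=22·1+0=22,  q_0=22·0+1=1
…
a_2=2:  p_2=2·67+22=156,  q_2=2·3+1=7
a_3=2:  p_3=2·156+67=379,  q_3=2·7+3=17
…
a_8=2:  p_8=2·143637+65476=352750,  q_8=2·6443+2937=15823
a_9=3:  p_9=3·352750+143637=1201887,  q_9=3·15823+6443=53912
(x₁, y₁) = (1201887, 53912);  1201887² − 497·53912² = 1 ✓

1201887 53912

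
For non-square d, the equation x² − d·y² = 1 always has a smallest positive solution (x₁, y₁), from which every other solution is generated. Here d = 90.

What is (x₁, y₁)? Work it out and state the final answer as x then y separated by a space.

19 2

√90 = [9; 2,18, …], period ℓ=2 (even) → k=1
k=0  a_k=9  p_k/q_k = 9/1
k=1  a_k=2  p_k/q_k = 19/2
(x₁, y₁) = (19, 2);  19² − 90·2² = 1 ✓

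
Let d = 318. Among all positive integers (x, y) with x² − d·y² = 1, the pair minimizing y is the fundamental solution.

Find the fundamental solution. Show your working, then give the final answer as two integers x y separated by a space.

[17; 1,4,1,34] for √318; ℓ=4 ⇒ convergent index 3
step 0: (17, 1)  from 17·(1,0) + (0,1)
…
step 2: (89, 5)  from 4·(18,1) + (17,1)
step 3: (107, 6)  from 1·(89,5) + (18,1)
fundamental: x₁=107, y₁=6  (since 11449 − 318·36 = 1)

107 6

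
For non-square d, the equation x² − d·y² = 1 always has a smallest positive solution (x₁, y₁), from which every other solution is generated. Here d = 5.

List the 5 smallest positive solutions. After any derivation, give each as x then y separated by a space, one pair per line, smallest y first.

9 4
161 72
2889 1292
51841 23184
930249 416020

[2; 4] for √5; ℓ=1 ⇒ convergent index 1
k=0  a_k=2  p_k/q_k = 2/1
k=1  a_k=4  p_k/q_k = 9/4
fundamental: x₁=9, y₁=4  (since 81 − 5·16 = 1)
(9+4√5)^2 = 161 + 72√5
(9+4√5)^3 = 2889 + 1292√5
(9+4√5)^4 = 51841 + 23184√5
(9+4√5)^5 = 930249 + 416020√5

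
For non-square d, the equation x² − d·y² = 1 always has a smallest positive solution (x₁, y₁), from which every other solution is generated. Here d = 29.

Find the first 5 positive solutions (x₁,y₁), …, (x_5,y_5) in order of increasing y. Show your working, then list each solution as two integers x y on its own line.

9801 1820
192119201 35675640
3765920568201 699313893460
73819574785756801 13707950903927280
1447011301184484245001 268703252919468649100

√29 = [5; 2,1,1,2,10, …], period ℓ=5 (odd) → k=9
k=0  a_k=5  p_k/q_k = 5/1
k=1  a_k=2  p_k/q_k = 11/2
k=2  a_k=1  p_k/q_k = 16/3
k=3  a_k=1  p_k/q_k = 27/5
k=4  a_k=2  p_k/q_k = 70/13
k=5  a_k=10  p_k/q_k = 727/135
k=6  a_k=2  p_k/q_k = 1524/283
k=7  a_k=1  p_k/q_k = 2251/418
k=8  a_k=1  p_k/q_k = 3775/701
k=9  a_k=2  p_k/q_k = 9801/1820
(x₁, y₁) = (9801, 1820);  9801² − 29·1820² = 1 ✓
n=2: (9801,1820)∘(9801,1820) = (9801·9801+29·1820·1820, 9801·1820+1820·9801) = (192119201,35675640)
n=3: (192119201,35675640)∘(9801,1820) = (9801·192119201+29·1820·35675640, 9801·35675640+1820·192119201) = (3765920568201,699313893460)
n=4: (3765920568201,699313893460)∘(9801,1820) = (9801·3765920568201+29·1820·699313893460, 9801·699313893460+1820·3765920568201) = (73819574785756801,13707950903927280)
n=5: (73819574785756801,13707950903927280)∘(9801,1820) = (9801·73819574785756801+29·1820·13707950903927280, 9801·13707950903927280+1820·73819574785756801) = (1447011301184484245001,268703252919468649100)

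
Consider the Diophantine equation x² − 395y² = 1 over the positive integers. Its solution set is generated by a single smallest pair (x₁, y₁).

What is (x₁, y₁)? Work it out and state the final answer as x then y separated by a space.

d=395: √d = [19; 1,6,1,38] (ℓ=4, even), read p_3/q_3
i=0: a=19 ⇒ p=19, q=1
i=1: a=1 ⇒ p=20, q=1
i=2: a=6 ⇒ p=139, q=7
i=3: a=1 ⇒ p=159, q=8
fundamental: x₁=159, y₁=8  (since 25281 − 395·64 = 1)

159 8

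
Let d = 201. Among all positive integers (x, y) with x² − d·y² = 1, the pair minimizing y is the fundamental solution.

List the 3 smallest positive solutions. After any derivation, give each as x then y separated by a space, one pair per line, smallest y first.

515095 36332
530645718049 37428863080
546665912276384215 38558840456348868

√201 → a₀=14, period (5,1,1,1,2,…,1,5,28); ℓ=14 even so k=13
k=0  a_k=14  p_k/q_k = 14/1
k=1  a_k=5  p_k/q_k = 71/5
…
k=3  a_k=1  p_k/q_k = 156/11
k=4  a_k=1  p_k/q_k = 241/17
k=5  a_k=2  p_k/q_k = 638/45
k=6  a_k=1  p_k/q_k = 879/62
k=7  a_k=8  p_k/q_k = 7670/541
k=8  a_k=1  p_k/q_k = 8549/603
k=9  a_k=2  p_k/q_k = 24768/1747
…
k=11  a_k=1  p_k/q_k = 58085/4097
k=12  a_k=1  p_k/q_k = 91402/6447
k=13  a_k=5  p_k/q_k = 515095/36332
(x₁, y₁) = (515095, 36332);  515095² − 201·36332² = 1 ✓
n=2: (515095,36332)∘(515095,36332) = (515095·515095+201·36332·36332, 515095·36332+36332·515095) = (530645718049,37428863080)
n=3: (530645718049,37428863080)∘(515095,36332) = (515095·530645718049+201·36332·37428863080, 515095·37428863080+36332·530645718049) = (546665912276384215,38558840456348868)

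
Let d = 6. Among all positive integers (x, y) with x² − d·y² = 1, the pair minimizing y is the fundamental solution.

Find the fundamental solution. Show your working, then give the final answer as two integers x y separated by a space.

[2; 2,4] for √6; ℓ=2 ⇒ convergent index 1
k=0  a_k=2  p_k/q_k = 2/1
k=1  a_k=2  p_k/q_k = 5/2
(x₁, y₁) = (5, 2);  5² − 6·2² = 1 ✓

5 2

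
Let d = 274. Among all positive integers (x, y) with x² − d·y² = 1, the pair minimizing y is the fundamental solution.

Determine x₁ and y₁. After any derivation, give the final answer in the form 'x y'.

d=274: √d = [16; 1,1,4,4,1,1,32] (ℓ=7, odd), read p_13/q_13
k=0  a_k=16  p_k/q_k = 16/1
…
k=4  a_k=4  p_k/q_k = 629/38
k=5  a_k=1  p_k/q_k = 778/47
…
k=7  a_k=32  p_k/q_k = 45802/2767
…
k=9  a_k=1  p_k/q_k = 93011/5619
k=10  a_k=4  p_k/q_k = 419253/25328
…
k=12  a_k=1  p_k/q_k = 2189276/132259
k=13  a_k=1  p_k/q_k = 3959299/239190
(x₁, y₁) = (3959299, 239190);  3959299² − 274·239190² = 1 ✓

3959299 239190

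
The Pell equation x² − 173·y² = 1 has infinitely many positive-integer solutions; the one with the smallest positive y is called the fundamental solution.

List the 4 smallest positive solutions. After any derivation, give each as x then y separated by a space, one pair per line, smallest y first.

√173 → a₀=13, period (6,1,1,6,26); ℓ=5 odd so k=9
k=0  a_k=13  p_k/q_k = 13/1
…
k=2  a_k=1  p_k/q_k = 92/7
k=3  a_k=1  p_k/q_k = 171/13
k=4  a_k=6  p_k/q_k = 1118/85
k=5  a_k=26  p_k/q_k = 29239/2223
k=6  a_k=6  p_k/q_k = 176552/13423
…
k=8  a_k=1  p_k/q_k = 382343/29069
k=9  a_k=6  p_k/q_k = 2499849/190060
(x₁, y₁) = (2499849, 190060);  2499849² − 173·190060² = 1 ✓
n=2: (2499849,190060)∘(2499849,190060) = (2499849·2499849+173·190060·190060, 2499849·190060+190060·2499849) = (12498490045601,950242601880)
n=3: (12498490045601,950242601880)∘(2499849,190060) = (2499849·12498490045601+173·190060·950242601880, 2499849·950242601880+190060·12498490045601) = (62488675684008728649,4750926036134042180)
n=4: (62488675684008728649,4750926036134042180)∘(2499849,190060) = (2499849·62488675684008728649+173·190060·4750926036134042180, 2499849·4750926036134042180+190060·62488675684008728649) = (312424506839974574118902401,23753195401006348176659760)

2499849 190060
12498490045601 950242601880
62488675684008728649 4750926036134042180
312424506839974574118902401 23753195401006348176659760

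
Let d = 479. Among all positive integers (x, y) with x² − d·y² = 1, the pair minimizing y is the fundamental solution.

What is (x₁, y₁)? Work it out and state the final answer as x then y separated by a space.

√479 = [21; 1,7,1,3,2,21,2,3,1,7,1,42, …], period ℓ=12 (even) → k=11
a_0=21:  p_0=21·1+0=21,  q_0=21·0+1=1
…
a_4=3:  p_4=3·197+175=766,  q_4=3·9+8=35
…
a_6=21:  p_6=21·1729+766=37075,  q_6=21·79+35=1694
a_7=2:  p_7=2·37075+1729=75879,  q_7=2·1694+79=3467
a_8=3:  p_8=3·75879+37075=264712,  q_8=3·3467+1694=12095
a_9=1:  p_9=1·264712+75879=340591,  q_9=1·12095+3467=15562
a_10=7:  p_10=7·340591+264712=2648849,  q_10=7·15562+12095=121029
a_11=1:  p_11=1·2648849+340591=2989440,  q_11=1·121029+15562=136591
→ (2989440, 136591).  Check: 2989440²=8936751513600, 479·136591²=8936751513599, difference 1.

2989440 136591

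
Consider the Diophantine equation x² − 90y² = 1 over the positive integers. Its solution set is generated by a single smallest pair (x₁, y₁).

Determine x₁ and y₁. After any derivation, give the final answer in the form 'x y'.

√90 → a₀=9, period (2,18); ℓ=2 even so k=1
i=0: a=9 ⇒ p=9, q=1
i=1: a=2 ⇒ p=19, q=2
→ (19, 2).  Check: 19²=361, 90·2²=360, difference 1.

19 2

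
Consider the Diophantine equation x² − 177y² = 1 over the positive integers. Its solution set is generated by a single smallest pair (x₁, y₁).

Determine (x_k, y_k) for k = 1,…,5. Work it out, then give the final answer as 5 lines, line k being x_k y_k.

√177 = [13; 3,3,2,8,2,3,3,26, …], period ℓ=8 (even) → k=7
i=0: a=13 ⇒ p=13, q=1
…
i=5: a=2 ⇒ p=5468, q=411
i=6: a=3 ⇒ p=18985, q=1427
i=7: a=3 ⇒ p=62423, q=4692
→ (62423, 4692).  Check: 62423²=3896630929, 177·4692²=3896630928, difference 1.
(x_2, y_2) = (62423·62423 + 177·4692·4692, 62423·4692 + 4692·62423) = (7793261857, 585777432)
(x_3, y_3) = (62423·7793261857 + 177·4692·585777432, 62423·585777432 + 4692·7793261857) = (972957569736599, 73131969270780)
(x_4, y_4) = (62423·972957569736599 + 177·4692·73131969270780, 62423·73131969270780 + 4692·972957569736599) = (121469860743542176897, 9130233834994022448)
(x_5, y_5) = (62423·121469860743542176897 + 177·4692·9130233834994022448, 62423·9130233834994022448 + 4692·121469860743542176897) = (15165026233415309047146263, 1139873173290531757272228)

62423 4692
7793261857 585777432
972957569736599 73131969270780
121469860743542176897 9130233834994022448
15165026233415309047146263 1139873173290531757272228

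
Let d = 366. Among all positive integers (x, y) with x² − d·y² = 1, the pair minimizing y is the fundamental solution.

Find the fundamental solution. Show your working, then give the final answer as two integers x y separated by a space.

907925 47458

d=366: √d = [19; 7,1,1,1,2,12,2,1,1,1,7,38] (ℓ=12, even), read p_11/q_11
i=0: a=19 ⇒ p=19, q=1
…
i=2: a=1 ⇒ p=153, q=8
…
i=4: a=1 ⇒ p=440, q=23
i=5: a=2 ⇒ p=1167, q=61
i=6: a=12 ⇒ p=14444, q=755
i=7: a=2 ⇒ p=30055, q=1571
i=8: a=1 ⇒ p=44499, q=2326
i=9: a=1 ⇒ p=74554, q=3897
i=10: a=1 ⇒ p=119053, q=6223
i=11: a=7 ⇒ p=907925, q=47458
(x₁, y₁) = (907925, 47458);  907925² − 366·47458² = 1 ✓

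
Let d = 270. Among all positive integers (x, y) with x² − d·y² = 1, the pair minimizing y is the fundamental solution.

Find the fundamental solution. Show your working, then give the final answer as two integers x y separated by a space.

5291 322

[16; 2,3,6,3,2,32] for √270; ℓ=6 ⇒ convergent index 5
step 0: (16, 1)  from 16·(1,0) + (0,1)
step 1: (33, 2)  from 2·(16,1) + (1,0)
…
step 4: (2284, 139)  from 3·(723,44) + (115,7)
step 5: (5291, 322)  from 2·(2284,139) + (723,44)
fundamental: x₁=5291, y₁=322  (since 27994681 − 270·103684 = 1)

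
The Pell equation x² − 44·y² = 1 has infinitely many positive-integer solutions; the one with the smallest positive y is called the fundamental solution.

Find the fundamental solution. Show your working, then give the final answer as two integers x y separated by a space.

√44 → a₀=6, period (1,1,1,2,1,1,1,12); ℓ=8 even so k=7
k=0  a_k=6  p_k/q_k = 6/1
…
k=2  a_k=1  p_k/q_k = 13/2
…
k=5  a_k=1  p_k/q_k = 73/11
k=6  a_k=1  p_k/q_k = 126/19
k=7  a_k=1  p_k/q_k = 199/30
fundamental: x₁=199, y₁=30  (since 39601 − 44·900 = 1)

199 30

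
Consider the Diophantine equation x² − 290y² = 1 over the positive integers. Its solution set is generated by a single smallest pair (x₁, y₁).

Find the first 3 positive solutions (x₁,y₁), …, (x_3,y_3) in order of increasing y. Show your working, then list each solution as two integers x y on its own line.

√290 → a₀=17, period (34); ℓ=1 odd so k=1
a_0=17:  p_0=17·1+0=17,  q_0=17·0+1=1
a_1=34:  p_1=34·17+1=579,  q_1=34·1+0=34
(x₁, y₁) = (579, 34);  579² − 290·34² = 1 ✓
k=2:  x_2 = 579·579+290·34·34 = 670481,  y_2 = 579·34+34·579 = 39372
k=3:  x_3 = 579·670481+290·34·39372 = 776416419,  y_3 = 579·39372+34·670481 = 45592742

579 34
670481 39372
776416419 45592742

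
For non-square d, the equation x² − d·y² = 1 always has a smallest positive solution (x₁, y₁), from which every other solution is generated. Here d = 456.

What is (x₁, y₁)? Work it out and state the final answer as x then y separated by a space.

1025 48

[21; 2,1,4,1,2,42] for √456; ℓ=6 ⇒ convergent index 5
k=0  a_k=21  p_k/q_k = 21/1
…
k=2  a_k=1  p_k/q_k = 64/3
…
k=4  a_k=1  p_k/q_k = 363/17
k=5  a_k=2  p_k/q_k = 1025/48
(x₁, y₁) = (1025, 48);  1025² − 456·48² = 1 ✓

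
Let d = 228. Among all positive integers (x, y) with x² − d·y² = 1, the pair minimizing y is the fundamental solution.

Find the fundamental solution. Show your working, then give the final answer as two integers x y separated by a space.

151 10

[15; 10,30] for √228; ℓ=2 ⇒ convergent index 1
k=0  a_k=15  p_k/q_k = 15/1
k=1  a_k=10  p_k/q_k = 151/10
→ (151, 10).  Check: 151²=22801, 228·10²=22800, difference 1.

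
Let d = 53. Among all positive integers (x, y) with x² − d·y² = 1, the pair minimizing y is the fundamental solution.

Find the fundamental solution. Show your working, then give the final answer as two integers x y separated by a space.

66249 9100

d=53: √d = [7; 3,1,1,3,14] (ℓ=5, odd), read p_9/q_9
a_0=7:  p_0=7·1+0=7,  q_0=7·0+1=1
a_1=3:  p_1=3·7+1=22,  q_1=3·1+0=3
a_2=1:  p_2=1·22+7=29,  q_2=1·3+1=4
a_3=1:  p_3=1·29+22=51,  q_3=1·4+3=7
…
a_5=14:  p_5=14·182+51=2599,  q_5=14·25+7=357
…
a_7=1:  p_7=1·7979+2599=10578,  q_7=1·1096+357=1453
a_8=1:  p_8=1·10578+7979=18557,  q_8=1·1453+1096=2549
a_9=3:  p_9=3·18557+10578=66249,  q_9=3·2549+1453=9100
(x₁, y₁) = (66249, 9100);  66249² − 53·9100² = 1 ✓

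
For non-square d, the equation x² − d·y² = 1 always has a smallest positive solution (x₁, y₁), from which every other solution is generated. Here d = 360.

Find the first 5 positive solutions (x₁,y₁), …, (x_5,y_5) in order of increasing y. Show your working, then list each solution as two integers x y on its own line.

19 1
721 38
27379 1443
1039681 54796
39480499 2080805

√360 → a₀=18, period (1,36); ℓ=2 even so k=1
a_0=18:  p_0=18·1+0=18,  q_0=18·0+1=1
a_1=1:  p_1=1·18+1=19,  q_1=1·1+0=1
(x₁, y₁) = (19, 1);  19² − 360·1² = 1 ✓
(19+1√360)^2 = 721 + 38√360
(19+1√360)^3 = 27379 + 1443√360
(19+1√360)^4 = 1039681 + 54796√360
(19+1√360)^5 = 39480499 + 2080805√360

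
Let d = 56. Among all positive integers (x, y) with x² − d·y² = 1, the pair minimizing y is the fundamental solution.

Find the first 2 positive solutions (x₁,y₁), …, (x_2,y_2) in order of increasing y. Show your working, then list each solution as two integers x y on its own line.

15 2
449 60

√56 → a₀=7, period (2,14); ℓ=2 even so k=1
k=0  a_k=7  p_k/q_k = 7/1
k=1  a_k=2  p_k/q_k = 15/2
(x₁, y₁) = (15, 2);  15² − 56·2² = 1 ✓
(x_2, y_2) = (15·15 + 56·2·2, 15·2 + 2·15) = (449, 60)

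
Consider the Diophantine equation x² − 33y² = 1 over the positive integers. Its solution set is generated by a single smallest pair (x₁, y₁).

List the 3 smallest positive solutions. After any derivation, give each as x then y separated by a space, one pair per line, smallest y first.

23 4
1057 184
48599 8460

d=33: √d = [5; 1,2,1,10] (ℓ=4, even), read p_3/q_3
step 0: (5, 1)  from 5·(1,0) + (0,1)
…
step 2: (17, 3)  from 2·(6,1) + (5,1)
step 3: (23, 4)  from 1·(17,3) + (6,1)
(x₁, y₁) = (23, 4);  23² − 33·4² = 1 ✓
n=2: (23,4)∘(23,4) = (23·23+33·4·4, 23·4+4·23) = (1057,184)
n=3: (1057,184)∘(23,4) = (23·1057+33·4·184, 23·184+4·1057) = (48599,8460)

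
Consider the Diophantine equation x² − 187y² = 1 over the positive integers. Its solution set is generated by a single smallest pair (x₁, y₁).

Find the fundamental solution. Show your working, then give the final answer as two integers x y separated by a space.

d=187: √d = [13; 1,2,13,2,1,26] (ℓ=6, even), read p_5/q_5
k=0  a_k=13  p_k/q_k = 13/1
…
k=3  a_k=13  p_k/q_k = 547/40
k=4  a_k=2  p_k/q_k = 1135/83
k=5  a_k=1  p_k/q_k = 1682/123
fundamental: x₁=1682, y₁=123  (since 2829124 − 187·15129 = 1)

1682 123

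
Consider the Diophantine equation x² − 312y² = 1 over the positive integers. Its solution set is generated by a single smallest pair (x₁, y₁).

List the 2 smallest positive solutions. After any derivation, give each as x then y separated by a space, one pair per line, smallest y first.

53 3
5617 318

d=312: √d = [17; 1,1,1,34] (ℓ=4, even), read p_3/q_3
step 0: (17, 1)  from 17·(1,0) + (0,1)
…
step 2: (35, 2)  from 1·(18,1) + (17,1)
step 3: (53, 3)  from 1·(35,2) + (18,1)
→ (53, 3).  Check: 53²=2809, 312·3²=2808, difference 1.
(x_2, y_2) = (53·53 + 312·3·3, 53·3 + 3·53) = (5617, 318)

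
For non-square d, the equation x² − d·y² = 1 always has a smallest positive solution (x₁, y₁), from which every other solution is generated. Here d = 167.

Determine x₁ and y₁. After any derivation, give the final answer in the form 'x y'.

√167 = [12; 1,11,1,24, …], period ℓ=4 (even) → k=3
i=0: a=12 ⇒ p=12, q=1
…
i=2: a=11 ⇒ p=155, q=12
i=3: a=1 ⇒ p=168, q=13
(x₁, y₁) = (168, 13);  168² − 167·13² = 1 ✓

168 13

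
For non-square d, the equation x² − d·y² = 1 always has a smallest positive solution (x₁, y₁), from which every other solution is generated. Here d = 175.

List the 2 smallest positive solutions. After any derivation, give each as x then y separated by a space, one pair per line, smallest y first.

2024 153
8193151 619344

d=175: √d = [13; 4,2,1,2,4,26] (ℓ=6, even), read p_5/q_5
k=0  a_k=13  p_k/q_k = 13/1
k=1  a_k=4  p_k/q_k = 53/4
k=2  a_k=2  p_k/q_k = 119/9
…
k=4  a_k=2  p_k/q_k = 463/35
k=5  a_k=4  p_k/q_k = 2024/153
(x₁, y₁) = (2024, 153);  2024² − 175·153² = 1 ✓
(2024+153√175)^2 = 8193151 + 619344√175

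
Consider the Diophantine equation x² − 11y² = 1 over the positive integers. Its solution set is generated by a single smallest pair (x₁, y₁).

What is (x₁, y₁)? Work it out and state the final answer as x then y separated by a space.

d=11: √d = [3; 3,6] (ℓ=2, even), read p_1/q_1
k=0  a_k=3  p_k/q_k = 3/1
k=1  a_k=3  p_k/q_k = 10/3
(x₁, y₁) = (10, 3);  10² − 11·3² = 1 ✓

10 3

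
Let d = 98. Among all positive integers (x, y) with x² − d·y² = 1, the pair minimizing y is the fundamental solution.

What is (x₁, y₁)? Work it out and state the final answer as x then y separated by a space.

√98 → a₀=9, period (1,8,1,18); ℓ=4 even so k=3
a_0=9:  p_0=9·1+0=9,  q_0=9·0+1=1
…
a_2=8:  p_2=8·10+9=89,  q_2=8·1+1=9
a_3=1:  p_3=1·89+10=99,  q_3=1·9+1=10
(x₁, y₁) = (99, 10);  99² − 98·10² = 1 ✓

99 10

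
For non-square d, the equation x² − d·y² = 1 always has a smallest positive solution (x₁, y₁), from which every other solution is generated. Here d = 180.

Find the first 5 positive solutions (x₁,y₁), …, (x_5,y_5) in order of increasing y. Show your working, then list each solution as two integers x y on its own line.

161 12
51841 3864
16692641 1244196
5374978561 400627248
1730726404001 129000729660

√180 → a₀=13, period (2,2,2,26); ℓ=4 even so k=3
k=0  a_k=13  p_k/q_k = 13/1
…
k=2  a_k=2  p_k/q_k = 67/5
k=3  a_k=2  p_k/q_k = 161/12
→ (161, 12).  Check: 161²=25921, 180·12²=25920, difference 1.
k=2:  x_2 = 161·161+180·12·12 = 51841,  y_2 = 161·12+12·161 = 3864
k=3:  x_3 = 161·51841+180·12·3864 = 16692641,  y_3 = 161·3864+12·51841 = 1244196
k=4:  x_4 = 161·16692641+180·12·1244196 = 5374978561,  y_4 = 161·1244196+12·16692641 = 400627248
k=5:  x_5 = 161·5374978561+180·12·400627248 = 1730726404001,  y_5 = 161·400627248+12·5374978561 = 129000729660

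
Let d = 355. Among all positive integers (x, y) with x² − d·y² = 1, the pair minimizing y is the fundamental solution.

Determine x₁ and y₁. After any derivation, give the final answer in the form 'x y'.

954809 50676

√355 = [18; 1,5,3,3,1,6,1,3,3,5,1,36, …], period ℓ=12 (even) → k=11
a_0=18:  p_0=18·1+0=18,  q_0=18·0+1=1
a_1=1:  p_1=1·18+1=19,  q_1=1·1+0=1
a_2=5:  p_2=5·19+18=113,  q_2=5·1+1=6
…
a_4=3:  p_4=3·358+113=1187,  q_4=3·19+6=63
a_5=1:  p_5=1·1187+358=1545,  q_5=1·63+19=82
…
a_7=1:  p_7=1·10457+1545=12002,  q_7=1·555+82=637
a_8=3:  p_8=3·12002+10457=46463,  q_8=3·637+555=2466
a_9=3:  p_9=3·46463+12002=151391,  q_9=3·2466+637=8035
a_10=5:  p_10=5·151391+46463=803418,  q_10=5·8035+2466=42641
a_11=1:  p_11=1·803418+151391=954809,  q_11=1·42641+8035=50676
fundamental: x₁=954809, y₁=50676  (since 911660226481 − 355·2568056976 = 1)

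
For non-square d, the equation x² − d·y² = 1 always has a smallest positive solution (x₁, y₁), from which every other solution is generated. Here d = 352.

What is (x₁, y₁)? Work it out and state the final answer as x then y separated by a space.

77617 4137

√352 → a₀=18, period (1,3,5,9,5,3,1,36); ℓ=8 even so k=7
step 0: (18, 1)  from 18·(1,0) + (0,1)
…
step 2: (75, 4)  from 3·(19,1) + (18,1)
step 3: (394, 21)  from 5·(75,4) + (19,1)
step 4: (3621, 193)  from 9·(394,21) + (75,4)
…
step 6: (59118, 3151)  from 3·(18499,986) + (3621,193)
step 7: (77617, 4137)  from 1·(59118,3151) + (18499,986)
→ (77617, 4137).  Check: 77617²=6024398689, 352·4137²=6024398688, difference 1.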